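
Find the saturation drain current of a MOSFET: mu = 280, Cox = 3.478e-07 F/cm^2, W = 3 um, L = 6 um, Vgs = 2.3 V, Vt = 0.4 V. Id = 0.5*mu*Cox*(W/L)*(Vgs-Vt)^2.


Step 1: Overdrive voltage Vov = Vgs - Vt = 2.3 - 0.4 = 1.9 V
Step 2: W/L = 3/6 = 0.5
Step 3: Id = 0.5 * 280 * 3.478e-07 * 0.5 * 1.9^2
Step 4: Id = 8.79e-05 A

8.79e-05


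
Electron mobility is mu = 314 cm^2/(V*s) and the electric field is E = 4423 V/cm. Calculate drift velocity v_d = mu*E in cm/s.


Step 1: v_d = mu * E
Step 2: v_d = 314 * 4423 = 1388822
Step 3: v_d = 1.39e+06 cm/s

1.39e+06


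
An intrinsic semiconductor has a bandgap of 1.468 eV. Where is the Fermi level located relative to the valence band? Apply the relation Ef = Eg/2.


Step 1: For an intrinsic semiconductor, the Fermi level sits at midgap.
Step 2: Ef = Eg / 2 = 1.468 / 2 = 0.734 eV

0.734


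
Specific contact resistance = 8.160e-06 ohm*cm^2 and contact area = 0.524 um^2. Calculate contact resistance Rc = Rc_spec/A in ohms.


Step 1: Convert area to cm^2: 0.524 um^2 = 5.2400e-09 cm^2
Step 2: Rc = Rc_spec / A = 8.160e-06 / 5.2400e-09
Step 3: Rc = 1.56e+03 ohms

1.56e+03


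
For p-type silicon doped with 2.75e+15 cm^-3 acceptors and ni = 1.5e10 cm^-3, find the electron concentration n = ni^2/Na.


Step 1: Majority hole concentration p ≈ Na = 2.75e+15 cm^-3
Step 2: n = ni^2 / Na = (1.5e10)^2 / 2.75e+15
Step 3: n = 8.18e+04 cm^-3

8.18e+04


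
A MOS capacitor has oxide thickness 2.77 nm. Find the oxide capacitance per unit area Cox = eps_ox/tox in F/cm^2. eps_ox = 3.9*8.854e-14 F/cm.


Step 1: eps_ox = 3.9 * 8.854e-14 = 3.45306e-13 F/cm
Step 2: tox in cm = 2.77 nm * 1e-7 = 2.7700e-07 cm
Step 3: Cox = 3.45306e-13 / 2.7700e-07 = 1.25e-06 F/cm^2

1.25e-06


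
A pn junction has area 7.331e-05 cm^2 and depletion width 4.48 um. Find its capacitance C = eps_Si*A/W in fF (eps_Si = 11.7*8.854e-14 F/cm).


Step 1: eps_Si = 11.7 * 8.854e-14 = 1.035918e-12 F/cm
Step 2: W in cm = 4.48 * 1e-4 = 4.48e-04 cm
Step 3: C = 1.035918e-12 * 7.331e-05 / 4.48e-04 = 1.695160e-13 F
Step 4: C = 169.52 fF

169.52


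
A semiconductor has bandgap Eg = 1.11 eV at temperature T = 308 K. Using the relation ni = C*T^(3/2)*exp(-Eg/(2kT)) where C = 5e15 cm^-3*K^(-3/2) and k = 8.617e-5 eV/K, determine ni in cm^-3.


Step 1: Compute kT = 8.617e-5 * 308 = 0.02654036 eV
Step 2: Exponent = -Eg/(2kT) = -1.11/(2*0.02654036) = -20.91155
Step 3: T^(3/2) = 308^1.5 = 5405.38
Step 4: ni = 5e15 * 5405.38 * exp(-20.91155) = 2.24e+10 cm^-3

2.24e+10


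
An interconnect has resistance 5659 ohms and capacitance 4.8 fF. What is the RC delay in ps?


Step 1: tau = R * C
Step 2: tau = 5659 * 4.8 fF = 5659 * 4.8e-15 F
Step 3: tau = 2.71632e-11 s = 27.1632 ps

27.1632


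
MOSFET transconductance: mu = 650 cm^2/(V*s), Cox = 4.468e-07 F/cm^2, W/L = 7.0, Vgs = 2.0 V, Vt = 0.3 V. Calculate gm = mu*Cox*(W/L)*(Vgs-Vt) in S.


Step 1: Vov = Vgs - Vt = 2.0 - 0.3 = 1.7 V
Step 2: gm = mu * Cox * (W/L) * Vov
Step 3: gm = 650 * 4.468e-07 * 7.0 * 1.7 = 3.46e-03 S

3.46e-03


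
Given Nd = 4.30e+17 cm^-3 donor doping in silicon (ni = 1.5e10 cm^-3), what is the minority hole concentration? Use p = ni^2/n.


Step 1: Since Nd >> ni, n ≈ Nd = 4.30e+17 cm^-3
Step 2: p = ni^2 / n = (1.5e10)^2 / 4.30e+17
Step 3: p = 2.25e20 / 4.30e+17 = 5.23e+02 cm^-3

5.23e+02


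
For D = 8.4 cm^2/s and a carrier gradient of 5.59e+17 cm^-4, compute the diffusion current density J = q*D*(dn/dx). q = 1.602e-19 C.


Step 1: J = q * D * (dn/dx)
Step 2: J = 1.602e-19 * 8.4 * 5.59e+17
Step 3: J = 7.52e-01 A/cm^2

7.52e-01


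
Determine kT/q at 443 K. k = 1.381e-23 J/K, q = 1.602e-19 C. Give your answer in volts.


Step 1: kT = 1.381e-23 * 443 = 6.11783e-21 J
Step 2: Vt = kT/q = 6.11783e-21 / 1.602e-19
Step 3: Vt = 0.03819 V

0.03819


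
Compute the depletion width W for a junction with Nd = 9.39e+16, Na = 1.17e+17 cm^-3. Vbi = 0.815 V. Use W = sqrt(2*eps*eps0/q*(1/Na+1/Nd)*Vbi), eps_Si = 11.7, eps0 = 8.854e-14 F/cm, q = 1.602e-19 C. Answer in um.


Step 1: 1/Na + 1/Nd = 1/1.17e+17 + 1/9.39e+16 = 1.91966e-17
Step 2: 2*eps*eps0/q = 2*11.7*8.854e-14/1.602e-19 = 1.293281e+07
Step 3: W^2 = 1.293281e+07 * 1.91966e-17 * 0.815 = 2.02337e-10
Step 4: W = sqrt(2.02337e-10) = 1.422e-05 cm = 0.1422 um

0.1422


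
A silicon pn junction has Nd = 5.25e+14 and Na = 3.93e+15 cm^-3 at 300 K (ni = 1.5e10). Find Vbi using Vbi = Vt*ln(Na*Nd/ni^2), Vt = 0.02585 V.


Step 1: Compute Na*Nd/ni^2 = 3.93e+15 * 5.25e+14 / (1.5e10)^2 = 9.1700e+09
Step 2: ln(9.1700e+09) = 22.9392
Step 3: Vbi = 0.02585 * 22.9392 = 0.593 V

0.593


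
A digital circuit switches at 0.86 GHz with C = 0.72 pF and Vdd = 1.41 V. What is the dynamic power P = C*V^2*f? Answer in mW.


Step 1: V^2 = 1.41^2 = 1.9881 V^2
Step 2: P = C*V^2*f = 0.72e-12 F * 1.9881 * 0.86e9 Hz
Step 3: P = 1.23103152e-03 W
Step 4: P = 1.231 mW

1.231


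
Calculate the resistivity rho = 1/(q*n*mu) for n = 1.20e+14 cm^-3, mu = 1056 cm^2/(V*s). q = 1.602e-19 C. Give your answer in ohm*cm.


Step 1: sigma = q * n * mu = 1.602e-19 * 1.20e+14 * 1056 = 2.03005e-02 S/cm
Step 2: rho = 1 / sigma = 1 / 2.03005e-02 = 49.26 ohm*cm

49.26


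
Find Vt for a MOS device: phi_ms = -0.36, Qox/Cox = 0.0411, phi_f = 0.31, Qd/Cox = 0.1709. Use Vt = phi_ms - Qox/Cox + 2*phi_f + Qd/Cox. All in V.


Step 1: Vt = phi_ms - Qox/Cox + 2*phi_f + Qd/Cox
Step 2: Vt = -0.36 - 0.0411 + 2*0.31 + 0.1709
Step 3: Vt = -0.36 - 0.0411 + 0.62 + 0.1709
Step 4: Vt = 0.3898 V

0.3898


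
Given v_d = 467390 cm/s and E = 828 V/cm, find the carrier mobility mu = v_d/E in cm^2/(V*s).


Step 1: mu = v_d / E
Step 2: mu = 467390 / 828
Step 3: mu = 564.48 cm^2/(V*s)

564.48


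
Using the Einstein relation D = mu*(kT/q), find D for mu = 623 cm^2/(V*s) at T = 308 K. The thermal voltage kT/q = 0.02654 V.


Step 1: D = mu * (kT/q)
Step 2: D = 623 * 0.02654
Step 3: D = 16.53 cm^2/s

16.53


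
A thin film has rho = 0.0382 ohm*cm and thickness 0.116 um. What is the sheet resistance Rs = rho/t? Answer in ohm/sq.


Step 1: Convert thickness to cm: t = 0.116 um = 1.1600e-05 cm
Step 2: Rs = rho / t = 0.0382 / 1.1600e-05
Step 3: Rs = 3293.1 ohm/sq

3293.1


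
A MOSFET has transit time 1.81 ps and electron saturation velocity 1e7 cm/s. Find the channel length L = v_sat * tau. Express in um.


Step 1: tau in seconds = 1.81 ps * 1e-12 = 1.8100e-12 s
Step 2: L = v_sat * tau = 1e7 * 1.8100e-12 = 1.8100e-05 cm
Step 3: L in um = 1.8100e-05 * 1e4 = 0.181 um

0.181


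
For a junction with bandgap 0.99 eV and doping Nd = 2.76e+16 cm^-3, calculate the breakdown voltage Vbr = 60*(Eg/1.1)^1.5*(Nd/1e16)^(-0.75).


Step 1: Eg/1.1 = 0.99/1.1 = 0.900000
Step 2: (Eg/1.1)^1.5 = 0.900000^1.5 = 0.853815
Step 3: (Nd/1e16)^(-0.75) = (2.76)^(-0.75) = 0.467001
Step 4: Vbr = 60 * 0.853815 * 0.467001 = 23.9 V

23.9


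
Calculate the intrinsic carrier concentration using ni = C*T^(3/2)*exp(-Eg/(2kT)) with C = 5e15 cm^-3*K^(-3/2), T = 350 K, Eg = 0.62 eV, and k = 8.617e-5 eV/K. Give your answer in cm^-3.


Step 1: Compute kT = 8.617e-5 * 350 = 0.0301595 eV
Step 2: Exponent = -Eg/(2kT) = -0.62/(2*0.0301595) = -10.27868
Step 3: T^(3/2) = 350^1.5 = 6547.90
Step 4: ni = 5e15 * 6547.90 * exp(-10.27868) = 1.12e+15 cm^-3

1.12e+15


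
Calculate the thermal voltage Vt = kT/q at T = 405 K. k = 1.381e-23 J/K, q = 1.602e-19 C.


Step 1: kT = 1.381e-23 * 405 = 5.59305e-21 J
Step 2: Vt = kT/q = 5.59305e-21 / 1.602e-19
Step 3: Vt = 0.03491 V

0.03491


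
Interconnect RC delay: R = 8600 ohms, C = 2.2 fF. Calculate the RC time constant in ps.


Step 1: tau = R * C
Step 2: tau = 8600 * 2.2 fF = 8600 * 2.2e-15 F
Step 3: tau = 1.892e-11 s = 18.92 ps

18.92


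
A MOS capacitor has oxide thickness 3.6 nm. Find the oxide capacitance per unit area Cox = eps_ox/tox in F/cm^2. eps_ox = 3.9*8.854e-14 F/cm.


Step 1: eps_ox = 3.9 * 8.854e-14 = 3.45306e-13 F/cm
Step 2: tox in cm = 3.6 nm * 1e-7 = 3.6000e-07 cm
Step 3: Cox = 3.45306e-13 / 3.6000e-07 = 9.59e-07 F/cm^2

9.59e-07


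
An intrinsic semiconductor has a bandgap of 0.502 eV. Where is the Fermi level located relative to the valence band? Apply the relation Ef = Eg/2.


Step 1: For an intrinsic semiconductor, the Fermi level sits at midgap.
Step 2: Ef = Eg / 2 = 0.502 / 2 = 0.251 eV

0.251


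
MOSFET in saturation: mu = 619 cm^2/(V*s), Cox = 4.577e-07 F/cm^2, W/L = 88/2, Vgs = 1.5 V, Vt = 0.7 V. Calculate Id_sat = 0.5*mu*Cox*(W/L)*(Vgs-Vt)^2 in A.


Step 1: Overdrive voltage Vov = Vgs - Vt = 1.5 - 0.7 = 0.8 V
Step 2: W/L = 88/2 = 44
Step 3: Id = 0.5 * 619 * 4.577e-07 * 44 * 0.8^2
Step 4: Id = 3.99e-03 A

3.99e-03


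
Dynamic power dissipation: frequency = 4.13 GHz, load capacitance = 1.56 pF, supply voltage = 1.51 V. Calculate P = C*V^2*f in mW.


Step 1: V^2 = 1.51^2 = 2.2801 V^2
Step 2: P = C*V^2*f = 1.56e-12 F * 2.2801 * 4.13e9 Hz
Step 3: P = 1.469022828e-02 W
Step 4: P = 14.69 mW

14.69


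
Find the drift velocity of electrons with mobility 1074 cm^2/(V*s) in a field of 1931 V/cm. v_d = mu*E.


Step 1: v_d = mu * E
Step 2: v_d = 1074 * 1931 = 2073894
Step 3: v_d = 2.07e+06 cm/s

2.07e+06


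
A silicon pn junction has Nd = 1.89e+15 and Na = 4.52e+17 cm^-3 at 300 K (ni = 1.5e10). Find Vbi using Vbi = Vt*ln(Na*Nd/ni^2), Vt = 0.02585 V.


Step 1: Compute Na*Nd/ni^2 = 4.52e+17 * 1.89e+15 / (1.5e10)^2 = 3.7968e+12
Step 2: ln(3.7968e+12) = 28.9652
Step 3: Vbi = 0.02585 * 28.9652 = 0.749 V

0.749


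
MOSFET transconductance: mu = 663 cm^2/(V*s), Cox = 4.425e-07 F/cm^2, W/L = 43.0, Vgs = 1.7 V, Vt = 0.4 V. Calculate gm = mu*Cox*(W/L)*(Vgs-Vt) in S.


Step 1: Vov = Vgs - Vt = 1.7 - 0.4 = 1.3 V
Step 2: gm = mu * Cox * (W/L) * Vov
Step 3: gm = 663 * 4.425e-07 * 43.0 * 1.3 = 1.64e-02 S

1.64e-02


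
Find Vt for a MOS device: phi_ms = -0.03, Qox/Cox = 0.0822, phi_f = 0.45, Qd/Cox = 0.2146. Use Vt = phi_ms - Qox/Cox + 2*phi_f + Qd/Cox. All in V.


Step 1: Vt = phi_ms - Qox/Cox + 2*phi_f + Qd/Cox
Step 2: Vt = -0.03 - 0.0822 + 2*0.45 + 0.2146
Step 3: Vt = -0.03 - 0.0822 + 0.9 + 0.2146
Step 4: Vt = 1.0024 V

1.0024


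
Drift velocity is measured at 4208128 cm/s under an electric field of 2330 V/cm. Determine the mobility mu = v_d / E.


Step 1: mu = v_d / E
Step 2: mu = 4208128 / 2330
Step 3: mu = 1806.06 cm^2/(V*s)

1806.06


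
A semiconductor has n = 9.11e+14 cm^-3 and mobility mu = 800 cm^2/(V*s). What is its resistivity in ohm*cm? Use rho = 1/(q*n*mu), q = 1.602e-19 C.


Step 1: sigma = q * n * mu = 1.602e-19 * 9.11e+14 * 800 = 1.16754e-01 S/cm
Step 2: rho = 1 / sigma = 1 / 1.16754e-01 = 8.565 ohm*cm

8.565


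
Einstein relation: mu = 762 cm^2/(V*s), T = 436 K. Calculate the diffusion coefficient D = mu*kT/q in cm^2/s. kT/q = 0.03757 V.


Step 1: D = mu * (kT/q)
Step 2: D = 762 * 0.03757
Step 3: D = 28.63 cm^2/s

28.63


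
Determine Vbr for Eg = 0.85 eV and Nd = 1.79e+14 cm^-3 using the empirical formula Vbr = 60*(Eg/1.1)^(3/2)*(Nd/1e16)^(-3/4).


Step 1: Eg/1.1 = 0.85/1.1 = 0.772727
Step 2: (Eg/1.1)^1.5 = 0.772727^1.5 = 0.679265
Step 3: (Nd/1e16)^(-0.75) = (0.0179)^(-0.75) = 20.434322
Step 4: Vbr = 60 * 0.679265 * 20.434322 = 832.8 V

832.8


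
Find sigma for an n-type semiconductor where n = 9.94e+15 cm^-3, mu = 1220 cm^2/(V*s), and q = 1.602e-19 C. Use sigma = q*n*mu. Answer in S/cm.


Step 1: sigma = q * n * mu
Step 2: sigma = 1.602e-19 * 9.94e+15 * 1220
Step 3: sigma = 1.943e+00 S/cm

1.943e+00


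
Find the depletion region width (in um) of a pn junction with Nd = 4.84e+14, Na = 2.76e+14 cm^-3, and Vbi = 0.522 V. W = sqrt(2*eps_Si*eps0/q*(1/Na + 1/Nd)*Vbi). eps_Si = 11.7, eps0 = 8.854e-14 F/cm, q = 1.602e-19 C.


Step 1: 1/Na + 1/Nd = 1/2.76e+14 + 1/4.84e+14 = 5.68930e-15
Step 2: 2*eps*eps0/q = 2*11.7*8.854e-14/1.602e-19 = 1.293281e+07
Step 3: W^2 = 1.293281e+07 * 5.68930e-15 * 0.522 = 3.84080e-08
Step 4: W = sqrt(3.84080e-08) = 1.960e-04 cm = 1.96 um

1.96


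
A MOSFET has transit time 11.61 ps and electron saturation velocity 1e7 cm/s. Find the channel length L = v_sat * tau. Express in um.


Step 1: tau in seconds = 11.61 ps * 1e-12 = 1.1610e-11 s
Step 2: L = v_sat * tau = 1e7 * 1.1610e-11 = 1.1610e-04 cm
Step 3: L in um = 1.1610e-04 * 1e4 = 1.161 um

1.161


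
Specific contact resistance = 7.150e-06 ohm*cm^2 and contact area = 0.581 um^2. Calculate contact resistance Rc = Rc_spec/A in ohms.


Step 1: Convert area to cm^2: 0.581 um^2 = 5.8100e-09 cm^2
Step 2: Rc = Rc_spec / A = 7.150e-06 / 5.8100e-09
Step 3: Rc = 1.23e+03 ohms

1.23e+03


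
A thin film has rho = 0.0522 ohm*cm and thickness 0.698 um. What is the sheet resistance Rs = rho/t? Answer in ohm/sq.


Step 1: Convert thickness to cm: t = 0.698 um = 6.9800e-05 cm
Step 2: Rs = rho / t = 0.0522 / 6.9800e-05
Step 3: Rs = 747.9 ohm/sq

747.9


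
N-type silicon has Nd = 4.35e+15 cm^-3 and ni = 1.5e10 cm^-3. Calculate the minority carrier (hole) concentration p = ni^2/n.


Step 1: Since Nd >> ni, n ≈ Nd = 4.35e+15 cm^-3
Step 2: p = ni^2 / n = (1.5e10)^2 / 4.35e+15
Step 3: p = 2.25e20 / 4.35e+15 = 5.17e+04 cm^-3

5.17e+04


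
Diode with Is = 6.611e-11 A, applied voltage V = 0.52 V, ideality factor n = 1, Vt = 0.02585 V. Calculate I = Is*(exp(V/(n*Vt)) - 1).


Step 1: V/(n*Vt) = 0.52/(1*0.02585) = 20.1161
Step 2: exp(20.1161) = 5.4489e+08
Step 3: I = 6.611e-11 * (5.4489e+08 - 1) = 3.60e-02 A

3.60e-02


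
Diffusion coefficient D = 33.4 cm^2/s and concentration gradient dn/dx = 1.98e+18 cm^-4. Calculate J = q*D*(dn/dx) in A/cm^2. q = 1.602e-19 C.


Step 1: J = q * D * (dn/dx)
Step 2: J = 1.602e-19 * 33.4 * 1.98e+18
Step 3: J = 1.06e+01 A/cm^2

1.06e+01


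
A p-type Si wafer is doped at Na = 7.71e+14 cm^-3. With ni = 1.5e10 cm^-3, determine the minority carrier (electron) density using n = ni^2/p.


Step 1: Majority hole concentration p ≈ Na = 7.71e+14 cm^-3
Step 2: n = ni^2 / Na = (1.5e10)^2 / 7.71e+14
Step 3: n = 2.92e+05 cm^-3

2.92e+05


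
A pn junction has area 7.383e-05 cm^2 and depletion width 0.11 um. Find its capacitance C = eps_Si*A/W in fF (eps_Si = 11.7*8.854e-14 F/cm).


Step 1: eps_Si = 11.7 * 8.854e-14 = 1.035918e-12 F/cm
Step 2: W in cm = 0.11 * 1e-4 = 1.10e-05 cm
Step 3: C = 1.035918e-12 * 7.383e-05 / 1.10e-05 = 6.952893e-12 F
Step 4: C = 6952.89 fF

6952.89


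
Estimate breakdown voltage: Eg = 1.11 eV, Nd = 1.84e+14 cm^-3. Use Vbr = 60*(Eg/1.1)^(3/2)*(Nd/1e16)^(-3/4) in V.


Step 1: Eg/1.1 = 1.11/1.1 = 1.009091
Step 2: (Eg/1.1)^1.5 = 1.009091^1.5 = 1.013667
Step 3: (Nd/1e16)^(-0.75) = (0.0184)^(-0.75) = 20.016430
Step 4: Vbr = 60 * 1.013667 * 20.016430 = 1217.4 V

1217.4


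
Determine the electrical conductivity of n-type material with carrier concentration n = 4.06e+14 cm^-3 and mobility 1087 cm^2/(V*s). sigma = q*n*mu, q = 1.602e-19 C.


Step 1: sigma = q * n * mu
Step 2: sigma = 1.602e-19 * 4.06e+14 * 1087
Step 3: sigma = 7.070e-02 S/cm

7.070e-02


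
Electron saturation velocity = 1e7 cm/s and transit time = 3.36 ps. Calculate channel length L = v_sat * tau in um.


Step 1: tau in seconds = 3.36 ps * 1e-12 = 3.3600e-12 s
Step 2: L = v_sat * tau = 1e7 * 3.3600e-12 = 3.3600e-05 cm
Step 3: L in um = 3.3600e-05 * 1e4 = 0.336 um

0.336


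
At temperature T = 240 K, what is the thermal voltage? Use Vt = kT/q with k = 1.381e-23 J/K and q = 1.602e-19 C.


Step 1: kT = 1.381e-23 * 240 = 3.3144e-21 J
Step 2: Vt = kT/q = 3.3144e-21 / 1.602e-19
Step 3: Vt = 0.02069 V

0.02069


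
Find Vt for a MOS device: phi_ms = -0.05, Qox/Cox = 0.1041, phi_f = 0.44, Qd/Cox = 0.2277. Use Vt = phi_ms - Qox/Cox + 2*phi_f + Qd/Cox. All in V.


Step 1: Vt = phi_ms - Qox/Cox + 2*phi_f + Qd/Cox
Step 2: Vt = -0.05 - 0.1041 + 2*0.44 + 0.2277
Step 3: Vt = -0.05 - 0.1041 + 0.88 + 0.2277
Step 4: Vt = 0.9536 V

0.9536


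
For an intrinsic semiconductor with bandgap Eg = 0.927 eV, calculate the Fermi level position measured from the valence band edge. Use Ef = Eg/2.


Step 1: For an intrinsic semiconductor, the Fermi level sits at midgap.
Step 2: Ef = Eg / 2 = 0.927 / 2 = 0.4635 eV

0.4635


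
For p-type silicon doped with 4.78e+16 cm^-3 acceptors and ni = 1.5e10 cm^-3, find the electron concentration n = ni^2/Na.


Step 1: Majority hole concentration p ≈ Na = 4.78e+16 cm^-3
Step 2: n = ni^2 / Na = (1.5e10)^2 / 4.78e+16
Step 3: n = 4.71e+03 cm^-3

4.71e+03


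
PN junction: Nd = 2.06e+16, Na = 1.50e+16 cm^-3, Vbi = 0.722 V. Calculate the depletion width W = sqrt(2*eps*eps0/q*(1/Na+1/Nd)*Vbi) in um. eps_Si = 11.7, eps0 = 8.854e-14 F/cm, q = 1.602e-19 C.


Step 1: 1/Na + 1/Nd = 1/1.50e+16 + 1/2.06e+16 = 1.15210e-16
Step 2: 2*eps*eps0/q = 2*11.7*8.854e-14/1.602e-19 = 1.293281e+07
Step 3: W^2 = 1.293281e+07 * 1.15210e-16 * 0.722 = 1.07577e-09
Step 4: W = sqrt(1.07577e-09) = 3.280e-05 cm = 0.328 um

0.328


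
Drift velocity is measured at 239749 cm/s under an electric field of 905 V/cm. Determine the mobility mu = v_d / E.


Step 1: mu = v_d / E
Step 2: mu = 239749 / 905
Step 3: mu = 264.92 cm^2/(V*s)

264.92


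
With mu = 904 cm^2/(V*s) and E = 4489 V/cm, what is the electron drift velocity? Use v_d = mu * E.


Step 1: v_d = mu * E
Step 2: v_d = 904 * 4489 = 4058056
Step 3: v_d = 4.06e+06 cm/s

4.06e+06


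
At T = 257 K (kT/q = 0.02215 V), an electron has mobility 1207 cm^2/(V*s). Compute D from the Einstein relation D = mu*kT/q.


Step 1: D = mu * (kT/q)
Step 2: D = 1207 * 0.02215
Step 3: D = 26.74 cm^2/s

26.74


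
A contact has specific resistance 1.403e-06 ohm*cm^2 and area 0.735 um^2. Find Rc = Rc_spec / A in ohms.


Step 1: Convert area to cm^2: 0.735 um^2 = 7.3500e-09 cm^2
Step 2: Rc = Rc_spec / A = 1.403e-06 / 7.3500e-09
Step 3: Rc = 1.91e+02 ohms

1.91e+02


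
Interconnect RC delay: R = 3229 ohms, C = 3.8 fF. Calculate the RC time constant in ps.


Step 1: tau = R * C
Step 2: tau = 3229 * 3.8 fF = 3229 * 3.8e-15 F
Step 3: tau = 1.22702e-11 s = 12.2702 ps

12.2702


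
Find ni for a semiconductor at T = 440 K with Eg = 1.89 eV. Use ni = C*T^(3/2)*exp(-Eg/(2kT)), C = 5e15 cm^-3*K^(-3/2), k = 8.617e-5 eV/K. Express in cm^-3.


Step 1: Compute kT = 8.617e-5 * 440 = 0.0379148 eV
Step 2: Exponent = -Eg/(2kT) = -1.89/(2*0.0379148) = -24.92430
Step 3: T^(3/2) = 440^1.5 = 9229.52
Step 4: ni = 5e15 * 9229.52 * exp(-24.92430) = 6.91e+08 cm^-3

6.91e+08


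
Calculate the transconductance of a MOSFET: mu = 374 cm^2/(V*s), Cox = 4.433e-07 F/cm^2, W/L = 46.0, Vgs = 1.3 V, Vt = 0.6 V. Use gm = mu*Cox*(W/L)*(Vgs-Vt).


Step 1: Vov = Vgs - Vt = 1.3 - 0.6 = 0.7 V
Step 2: gm = mu * Cox * (W/L) * Vov
Step 3: gm = 374 * 4.433e-07 * 46.0 * 0.7 = 5.34e-03 S

5.34e-03


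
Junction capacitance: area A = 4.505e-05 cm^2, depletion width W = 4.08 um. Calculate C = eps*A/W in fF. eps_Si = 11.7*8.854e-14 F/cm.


Step 1: eps_Si = 11.7 * 8.854e-14 = 1.035918e-12 F/cm
Step 2: W in cm = 4.08 * 1e-4 = 4.08e-04 cm
Step 3: C = 1.035918e-12 * 4.505e-05 / 4.08e-04 = 1.143826e-13 F
Step 4: C = 114.38 fF

114.38


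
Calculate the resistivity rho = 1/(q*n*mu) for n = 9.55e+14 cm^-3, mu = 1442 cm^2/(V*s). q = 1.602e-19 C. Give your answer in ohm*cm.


Step 1: sigma = q * n * mu = 1.602e-19 * 9.55e+14 * 1442 = 2.20613e-01 S/cm
Step 2: rho = 1 / sigma = 1 / 2.20613e-01 = 4.533 ohm*cm

4.533


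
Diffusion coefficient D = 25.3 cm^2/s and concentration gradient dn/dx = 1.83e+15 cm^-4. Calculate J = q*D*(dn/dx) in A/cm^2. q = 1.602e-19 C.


Step 1: J = q * D * (dn/dx)
Step 2: J = 1.602e-19 * 25.3 * 1.83e+15
Step 3: J = 7.42e-03 A/cm^2

7.42e-03


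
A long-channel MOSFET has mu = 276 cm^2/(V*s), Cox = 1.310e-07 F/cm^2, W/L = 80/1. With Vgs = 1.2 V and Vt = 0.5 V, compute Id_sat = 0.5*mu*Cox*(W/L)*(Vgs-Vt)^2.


Step 1: Overdrive voltage Vov = Vgs - Vt = 1.2 - 0.5 = 0.7 V
Step 2: W/L = 80/1 = 80
Step 3: Id = 0.5 * 276 * 1.310e-07 * 80 * 0.7^2
Step 4: Id = 7.09e-04 A

7.09e-04


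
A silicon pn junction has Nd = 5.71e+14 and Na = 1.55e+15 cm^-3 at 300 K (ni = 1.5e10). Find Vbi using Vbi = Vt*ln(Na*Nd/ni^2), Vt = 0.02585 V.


Step 1: Compute Na*Nd/ni^2 = 1.55e+15 * 5.71e+14 / (1.5e10)^2 = 3.9336e+09
Step 2: ln(3.9336e+09) = 22.0928
Step 3: Vbi = 0.02585 * 22.0928 = 0.571 V

0.571


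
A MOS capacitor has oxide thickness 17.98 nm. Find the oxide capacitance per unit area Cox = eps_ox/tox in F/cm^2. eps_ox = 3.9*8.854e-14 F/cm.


Step 1: eps_ox = 3.9 * 8.854e-14 = 3.45306e-13 F/cm
Step 2: tox in cm = 17.98 nm * 1e-7 = 1.7980e-06 cm
Step 3: Cox = 3.45306e-13 / 1.7980e-06 = 1.92e-07 F/cm^2

1.92e-07


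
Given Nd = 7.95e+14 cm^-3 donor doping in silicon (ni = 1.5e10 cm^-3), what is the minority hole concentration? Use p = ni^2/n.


Step 1: Since Nd >> ni, n ≈ Nd = 7.95e+14 cm^-3
Step 2: p = ni^2 / n = (1.5e10)^2 / 7.95e+14
Step 3: p = 2.25e20 / 7.95e+14 = 2.83e+05 cm^-3

2.83e+05


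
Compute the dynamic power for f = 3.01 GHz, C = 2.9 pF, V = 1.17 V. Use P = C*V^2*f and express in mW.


Step 1: V^2 = 1.17^2 = 1.3689 V^2
Step 2: P = C*V^2*f = 2.9e-12 F * 1.3689 * 3.01e9 Hz
Step 3: P = 1.19491281e-02 W
Step 4: P = 11.949 mW

11.949


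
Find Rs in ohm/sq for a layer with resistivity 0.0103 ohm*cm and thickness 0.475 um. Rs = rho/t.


Step 1: Convert thickness to cm: t = 0.475 um = 4.7500e-05 cm
Step 2: Rs = rho / t = 0.0103 / 4.7500e-05
Step 3: Rs = 216.8 ohm/sq

216.8


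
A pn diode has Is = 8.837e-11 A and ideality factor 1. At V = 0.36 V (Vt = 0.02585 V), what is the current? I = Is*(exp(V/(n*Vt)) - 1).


Step 1: V/(n*Vt) = 0.36/(1*0.02585) = 13.9265
Step 2: exp(13.9265) = 1.1174e+06
Step 3: I = 8.837e-11 * (1.1174e+06 - 1) = 9.87e-05 A

9.87e-05


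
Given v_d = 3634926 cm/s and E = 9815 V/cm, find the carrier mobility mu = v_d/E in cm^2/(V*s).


Step 1: mu = v_d / E
Step 2: mu = 3634926 / 9815
Step 3: mu = 370.34 cm^2/(V*s)

370.34


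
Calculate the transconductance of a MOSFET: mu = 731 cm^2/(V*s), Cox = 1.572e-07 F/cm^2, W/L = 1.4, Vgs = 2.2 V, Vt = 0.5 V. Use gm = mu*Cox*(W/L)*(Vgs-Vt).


Step 1: Vov = Vgs - Vt = 2.2 - 0.5 = 1.7 V
Step 2: gm = mu * Cox * (W/L) * Vov
Step 3: gm = 731 * 1.572e-07 * 1.4 * 1.7 = 2.73e-04 S

2.73e-04


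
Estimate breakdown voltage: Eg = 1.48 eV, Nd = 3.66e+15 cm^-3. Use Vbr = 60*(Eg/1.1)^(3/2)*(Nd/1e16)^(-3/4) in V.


Step 1: Eg/1.1 = 1.48/1.1 = 1.345455
Step 2: (Eg/1.1)^1.5 = 1.345455^1.5 = 1.560644
Step 3: (Nd/1e16)^(-0.75) = (0.366)^(-0.75) = 2.125148
Step 4: Vbr = 60 * 1.560644 * 2.125148 = 199.0 V

199.0


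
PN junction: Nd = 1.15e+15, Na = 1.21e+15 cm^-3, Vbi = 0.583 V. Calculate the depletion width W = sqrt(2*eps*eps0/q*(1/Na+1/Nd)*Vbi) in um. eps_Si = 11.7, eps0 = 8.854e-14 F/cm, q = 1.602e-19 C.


Step 1: 1/Na + 1/Nd = 1/1.21e+15 + 1/1.15e+15 = 1.69601e-15
Step 2: 2*eps*eps0/q = 2*11.7*8.854e-14/1.602e-19 = 1.293281e+07
Step 3: W^2 = 1.293281e+07 * 1.69601e-15 * 0.583 = 1.27876e-08
Step 4: W = sqrt(1.27876e-08) = 1.131e-04 cm = 1.131 um

1.131


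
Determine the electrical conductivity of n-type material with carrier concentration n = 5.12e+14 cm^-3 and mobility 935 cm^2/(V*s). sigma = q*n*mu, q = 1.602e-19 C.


Step 1: sigma = q * n * mu
Step 2: sigma = 1.602e-19 * 5.12e+14 * 935
Step 3: sigma = 7.669e-02 S/cm

7.669e-02


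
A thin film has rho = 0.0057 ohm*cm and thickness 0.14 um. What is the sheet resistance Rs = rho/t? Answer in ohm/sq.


Step 1: Convert thickness to cm: t = 0.14 um = 1.4000e-05 cm
Step 2: Rs = rho / t = 0.0057 / 1.4000e-05
Step 3: Rs = 407.1 ohm/sq

407.1


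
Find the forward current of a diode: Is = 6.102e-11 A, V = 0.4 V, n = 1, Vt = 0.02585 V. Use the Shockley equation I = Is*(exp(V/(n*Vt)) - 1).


Step 1: V/(n*Vt) = 0.4/(1*0.02585) = 15.4739
Step 2: exp(15.4739) = 5.2508e+06
Step 3: I = 6.102e-11 * (5.2508e+06 - 1) = 3.20e-04 A

3.20e-04


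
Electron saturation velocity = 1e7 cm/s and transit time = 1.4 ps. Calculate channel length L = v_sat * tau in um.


Step 1: tau in seconds = 1.4 ps * 1e-12 = 1.4000e-12 s
Step 2: L = v_sat * tau = 1e7 * 1.4000e-12 = 1.4000e-05 cm
Step 3: L in um = 1.4000e-05 * 1e4 = 0.14 um

0.14


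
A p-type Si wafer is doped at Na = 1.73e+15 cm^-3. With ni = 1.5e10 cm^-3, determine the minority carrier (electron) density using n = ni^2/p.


Step 1: Majority hole concentration p ≈ Na = 1.73e+15 cm^-3
Step 2: n = ni^2 / Na = (1.5e10)^2 / 1.73e+15
Step 3: n = 1.30e+05 cm^-3

1.30e+05


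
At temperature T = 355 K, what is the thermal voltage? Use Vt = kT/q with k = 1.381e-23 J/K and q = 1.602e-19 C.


Step 1: kT = 1.381e-23 * 355 = 4.90255e-21 J
Step 2: Vt = kT/q = 4.90255e-21 / 1.602e-19
Step 3: Vt = 0.0306 V

0.0306


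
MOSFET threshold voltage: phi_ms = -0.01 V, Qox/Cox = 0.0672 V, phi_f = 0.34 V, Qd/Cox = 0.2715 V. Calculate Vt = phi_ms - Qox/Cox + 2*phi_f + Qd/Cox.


Step 1: Vt = phi_ms - Qox/Cox + 2*phi_f + Qd/Cox
Step 2: Vt = -0.01 - 0.0672 + 2*0.34 + 0.2715
Step 3: Vt = -0.01 - 0.0672 + 0.68 + 0.2715
Step 4: Vt = 0.8743 V

0.8743


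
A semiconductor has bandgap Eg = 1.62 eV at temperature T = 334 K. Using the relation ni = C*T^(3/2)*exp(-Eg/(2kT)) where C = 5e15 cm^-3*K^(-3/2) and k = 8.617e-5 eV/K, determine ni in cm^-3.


Step 1: Compute kT = 8.617e-5 * 334 = 0.02878078 eV
Step 2: Exponent = -Eg/(2kT) = -1.62/(2*0.02878078) = -28.14378
Step 3: T^(3/2) = 334^1.5 = 6104.07
Step 4: ni = 5e15 * 6104.07 * exp(-28.14378) = 1.83e+07 cm^-3

1.83e+07


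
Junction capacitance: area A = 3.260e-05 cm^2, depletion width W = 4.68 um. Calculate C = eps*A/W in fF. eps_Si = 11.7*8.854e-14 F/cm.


Step 1: eps_Si = 11.7 * 8.854e-14 = 1.035918e-12 F/cm
Step 2: W in cm = 4.68 * 1e-4 = 4.68e-04 cm
Step 3: C = 1.035918e-12 * 3.260e-05 / 4.68e-04 = 7.216010e-14 F
Step 4: C = 72.16 fF

72.16


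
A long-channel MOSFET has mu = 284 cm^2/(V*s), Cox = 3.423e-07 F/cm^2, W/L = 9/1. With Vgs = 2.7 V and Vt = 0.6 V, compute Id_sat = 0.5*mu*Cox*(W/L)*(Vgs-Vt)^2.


Step 1: Overdrive voltage Vov = Vgs - Vt = 2.7 - 0.6 = 2.1 V
Step 2: W/L = 9/1 = 9
Step 3: Id = 0.5 * 284 * 3.423e-07 * 9 * 2.1^2
Step 4: Id = 1.93e-03 A

1.93e-03


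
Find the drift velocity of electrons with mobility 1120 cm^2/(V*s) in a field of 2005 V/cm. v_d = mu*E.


Step 1: v_d = mu * E
Step 2: v_d = 1120 * 2005 = 2245600
Step 3: v_d = 2.25e+06 cm/s

2.25e+06


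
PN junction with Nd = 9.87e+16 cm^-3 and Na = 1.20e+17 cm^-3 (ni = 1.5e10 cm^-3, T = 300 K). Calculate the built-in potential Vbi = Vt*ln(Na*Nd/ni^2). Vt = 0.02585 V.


Step 1: Compute Na*Nd/ni^2 = 1.20e+17 * 9.87e+16 / (1.5e10)^2 = 5.2640e+13
Step 2: ln(5.2640e+13) = 31.5945
Step 3: Vbi = 0.02585 * 31.5945 = 0.817 V

0.817


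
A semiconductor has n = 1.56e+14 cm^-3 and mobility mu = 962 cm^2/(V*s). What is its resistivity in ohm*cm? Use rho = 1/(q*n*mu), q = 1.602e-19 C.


Step 1: sigma = q * n * mu = 1.602e-19 * 1.56e+14 * 962 = 2.40415e-02 S/cm
Step 2: rho = 1 / sigma = 1 / 2.40415e-02 = 41.59 ohm*cm

41.59


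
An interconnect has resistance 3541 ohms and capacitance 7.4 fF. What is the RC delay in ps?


Step 1: tau = R * C
Step 2: tau = 3541 * 7.4 fF = 3541 * 7.4e-15 F
Step 3: tau = 2.62034e-11 s = 26.2034 ps

26.2034


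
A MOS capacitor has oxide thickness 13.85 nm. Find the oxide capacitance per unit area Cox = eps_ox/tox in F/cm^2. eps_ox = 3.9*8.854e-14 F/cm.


Step 1: eps_ox = 3.9 * 8.854e-14 = 3.45306e-13 F/cm
Step 2: tox in cm = 13.85 nm * 1e-7 = 1.3850e-06 cm
Step 3: Cox = 3.45306e-13 / 1.3850e-06 = 2.49e-07 F/cm^2

2.49e-07


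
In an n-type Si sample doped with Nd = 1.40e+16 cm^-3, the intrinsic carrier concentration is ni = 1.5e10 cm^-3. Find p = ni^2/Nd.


Step 1: Since Nd >> ni, n ≈ Nd = 1.40e+16 cm^-3
Step 2: p = ni^2 / n = (1.5e10)^2 / 1.40e+16
Step 3: p = 2.25e20 / 1.40e+16 = 1.61e+04 cm^-3

1.61e+04


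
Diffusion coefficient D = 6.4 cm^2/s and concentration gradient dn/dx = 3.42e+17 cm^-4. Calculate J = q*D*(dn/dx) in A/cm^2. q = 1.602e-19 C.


Step 1: J = q * D * (dn/dx)
Step 2: J = 1.602e-19 * 6.4 * 3.42e+17
Step 3: J = 3.51e-01 A/cm^2

3.51e-01


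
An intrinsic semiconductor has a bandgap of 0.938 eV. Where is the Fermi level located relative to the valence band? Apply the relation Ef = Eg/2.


Step 1: For an intrinsic semiconductor, the Fermi level sits at midgap.
Step 2: Ef = Eg / 2 = 0.938 / 2 = 0.469 eV

0.469


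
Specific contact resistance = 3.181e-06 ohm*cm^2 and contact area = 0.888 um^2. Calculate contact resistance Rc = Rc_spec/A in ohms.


Step 1: Convert area to cm^2: 0.888 um^2 = 8.8800e-09 cm^2
Step 2: Rc = Rc_spec / A = 3.181e-06 / 8.8800e-09
Step 3: Rc = 3.58e+02 ohms

3.58e+02


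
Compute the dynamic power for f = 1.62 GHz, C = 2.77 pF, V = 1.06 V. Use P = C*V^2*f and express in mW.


Step 1: V^2 = 1.06^2 = 1.1236 V^2
Step 2: P = C*V^2*f = 2.77e-12 F * 1.1236 * 1.62e9 Hz
Step 3: P = 5.04204264e-03 W
Step 4: P = 5.042 mW

5.042


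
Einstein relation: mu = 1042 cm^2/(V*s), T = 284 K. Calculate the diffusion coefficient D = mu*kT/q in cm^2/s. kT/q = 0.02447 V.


Step 1: D = mu * (kT/q)
Step 2: D = 1042 * 0.02447
Step 3: D = 25.5 cm^2/s

25.5


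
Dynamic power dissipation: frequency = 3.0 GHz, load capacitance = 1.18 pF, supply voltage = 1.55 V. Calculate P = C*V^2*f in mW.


Step 1: V^2 = 1.55^2 = 2.4025 V^2
Step 2: P = C*V^2*f = 1.18e-12 F * 2.4025 * 3.0e9 Hz
Step 3: P = 8.50485e-03 W
Step 4: P = 8.505 mW

8.505


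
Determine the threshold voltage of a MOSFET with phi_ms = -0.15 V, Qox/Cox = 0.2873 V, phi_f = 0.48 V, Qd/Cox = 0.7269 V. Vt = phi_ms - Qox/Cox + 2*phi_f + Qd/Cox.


Step 1: Vt = phi_ms - Qox/Cox + 2*phi_f + Qd/Cox
Step 2: Vt = -0.15 - 0.2873 + 2*0.48 + 0.7269
Step 3: Vt = -0.15 - 0.2873 + 0.96 + 0.7269
Step 4: Vt = 1.2496 V

1.2496


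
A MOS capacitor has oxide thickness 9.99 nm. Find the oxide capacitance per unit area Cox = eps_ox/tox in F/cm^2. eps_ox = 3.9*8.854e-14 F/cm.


Step 1: eps_ox = 3.9 * 8.854e-14 = 3.45306e-13 F/cm
Step 2: tox in cm = 9.99 nm * 1e-7 = 9.9900e-07 cm
Step 3: Cox = 3.45306e-13 / 9.9900e-07 = 3.46e-07 F/cm^2

3.46e-07


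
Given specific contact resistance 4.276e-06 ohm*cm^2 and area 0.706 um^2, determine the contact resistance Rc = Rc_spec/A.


Step 1: Convert area to cm^2: 0.706 um^2 = 7.0600e-09 cm^2
Step 2: Rc = Rc_spec / A = 4.276e-06 / 7.0600e-09
Step 3: Rc = 6.06e+02 ohms

6.06e+02


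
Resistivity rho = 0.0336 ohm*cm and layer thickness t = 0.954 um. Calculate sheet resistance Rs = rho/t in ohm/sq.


Step 1: Convert thickness to cm: t = 0.954 um = 9.5400e-05 cm
Step 2: Rs = rho / t = 0.0336 / 9.5400e-05
Step 3: Rs = 352.2 ohm/sq

352.2


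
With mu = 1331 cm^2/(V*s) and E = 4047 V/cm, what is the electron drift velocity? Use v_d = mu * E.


Step 1: v_d = mu * E
Step 2: v_d = 1331 * 4047 = 5386557
Step 3: v_d = 5.39e+06 cm/s

5.39e+06


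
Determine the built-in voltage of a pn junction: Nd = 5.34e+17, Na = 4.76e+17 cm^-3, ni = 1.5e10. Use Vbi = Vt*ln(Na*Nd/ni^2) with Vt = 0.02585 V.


Step 1: Compute Na*Nd/ni^2 = 4.76e+17 * 5.34e+17 / (1.5e10)^2 = 1.1297e+15
Step 2: ln(1.1297e+15) = 34.6607
Step 3: Vbi = 0.02585 * 34.6607 = 0.896 V

0.896


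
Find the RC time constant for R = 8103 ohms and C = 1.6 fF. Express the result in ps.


Step 1: tau = R * C
Step 2: tau = 8103 * 1.6 fF = 8103 * 1.6e-15 F
Step 3: tau = 1.29648e-11 s = 12.9648 ps

12.9648


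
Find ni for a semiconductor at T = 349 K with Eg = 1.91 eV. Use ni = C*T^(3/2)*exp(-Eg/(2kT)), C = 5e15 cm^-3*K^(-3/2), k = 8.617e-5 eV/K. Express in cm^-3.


Step 1: Compute kT = 8.617e-5 * 349 = 0.03007333 eV
Step 2: Exponent = -Eg/(2kT) = -1.91/(2*0.03007333) = -31.75571
Step 3: T^(3/2) = 349^1.5 = 6519.86
Step 4: ni = 5e15 * 6519.86 * exp(-31.75571) = 5.27e+05 cm^-3

5.27e+05


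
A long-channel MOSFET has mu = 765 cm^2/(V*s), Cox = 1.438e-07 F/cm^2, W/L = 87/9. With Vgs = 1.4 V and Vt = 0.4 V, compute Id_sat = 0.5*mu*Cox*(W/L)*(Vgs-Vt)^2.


Step 1: Overdrive voltage Vov = Vgs - Vt = 1.4 - 0.4 = 1.0 V
Step 2: W/L = 87/9 = 9.66667
Step 3: Id = 0.5 * 765 * 1.438e-07 * 9.66667 * 1.0^2
Step 4: Id = 5.32e-04 A

5.32e-04


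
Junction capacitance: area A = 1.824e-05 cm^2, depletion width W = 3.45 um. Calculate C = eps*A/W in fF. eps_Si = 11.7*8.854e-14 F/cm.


Step 1: eps_Si = 11.7 * 8.854e-14 = 1.035918e-12 F/cm
Step 2: W in cm = 3.45 * 1e-4 = 3.45e-04 cm
Step 3: C = 1.035918e-12 * 1.824e-05 / 3.45e-04 = 5.476853e-14 F
Step 4: C = 54.77 fF

54.77


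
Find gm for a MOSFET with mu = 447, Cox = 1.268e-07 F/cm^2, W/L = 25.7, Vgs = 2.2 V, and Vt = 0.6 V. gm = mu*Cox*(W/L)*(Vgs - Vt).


Step 1: Vov = Vgs - Vt = 2.2 - 0.6 = 1.6 V
Step 2: gm = mu * Cox * (W/L) * Vov
Step 3: gm = 447 * 1.268e-07 * 25.7 * 1.6 = 2.33e-03 S

2.33e-03


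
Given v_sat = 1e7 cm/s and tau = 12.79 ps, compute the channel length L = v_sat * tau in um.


Step 1: tau in seconds = 12.79 ps * 1e-12 = 1.2790e-11 s
Step 2: L = v_sat * tau = 1e7 * 1.2790e-11 = 1.2790e-04 cm
Step 3: L in um = 1.2790e-04 * 1e4 = 1.279 um

1.279


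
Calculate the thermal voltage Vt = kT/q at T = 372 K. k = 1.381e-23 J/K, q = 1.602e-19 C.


Step 1: kT = 1.381e-23 * 372 = 5.13732e-21 J
Step 2: Vt = kT/q = 5.13732e-21 / 1.602e-19
Step 3: Vt = 0.03207 V

0.03207


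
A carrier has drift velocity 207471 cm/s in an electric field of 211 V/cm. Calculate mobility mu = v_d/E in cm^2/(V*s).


Step 1: mu = v_d / E
Step 2: mu = 207471 / 211
Step 3: mu = 983.27 cm^2/(V*s)

983.27


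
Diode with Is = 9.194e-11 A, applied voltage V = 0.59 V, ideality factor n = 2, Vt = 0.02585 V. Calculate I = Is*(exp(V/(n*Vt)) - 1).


Step 1: V/(n*Vt) = 0.59/(2*0.02585) = 11.4120
Step 2: exp(11.4120) = 9.0400e+04
Step 3: I = 9.194e-11 * (9.0400e+04 - 1) = 8.31e-06 A

8.31e-06


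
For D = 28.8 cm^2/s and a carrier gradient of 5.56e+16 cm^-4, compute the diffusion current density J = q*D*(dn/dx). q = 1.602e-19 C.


Step 1: J = q * D * (dn/dx)
Step 2: J = 1.602e-19 * 28.8 * 5.56e+16
Step 3: J = 2.57e-01 A/cm^2

2.57e-01


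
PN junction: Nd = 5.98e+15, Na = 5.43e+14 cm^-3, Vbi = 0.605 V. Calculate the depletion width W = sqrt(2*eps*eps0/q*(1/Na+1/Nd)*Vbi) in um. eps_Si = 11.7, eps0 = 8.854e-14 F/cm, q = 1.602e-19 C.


Step 1: 1/Na + 1/Nd = 1/5.43e+14 + 1/5.98e+15 = 2.00884e-15
Step 2: 2*eps*eps0/q = 2*11.7*8.854e-14/1.602e-19 = 1.293281e+07
Step 3: W^2 = 1.293281e+07 * 2.00884e-15 * 0.605 = 1.57179e-08
Step 4: W = sqrt(1.57179e-08) = 1.254e-04 cm = 1.254 um

1.254


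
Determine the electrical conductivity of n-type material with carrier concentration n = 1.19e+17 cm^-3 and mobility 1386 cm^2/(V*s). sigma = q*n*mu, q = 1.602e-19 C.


Step 1: sigma = q * n * mu
Step 2: sigma = 1.602e-19 * 1.19e+17 * 1386
Step 3: sigma = 2.642e+01 S/cm

2.642e+01


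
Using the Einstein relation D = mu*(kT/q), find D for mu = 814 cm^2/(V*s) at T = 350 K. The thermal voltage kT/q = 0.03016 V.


Step 1: D = mu * (kT/q)
Step 2: D = 814 * 0.03016
Step 3: D = 24.55 cm^2/s

24.55


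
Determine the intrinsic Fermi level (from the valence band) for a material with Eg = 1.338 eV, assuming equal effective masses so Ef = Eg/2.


Step 1: For an intrinsic semiconductor, the Fermi level sits at midgap.
Step 2: Ef = Eg / 2 = 1.338 / 2 = 0.669 eV

0.669


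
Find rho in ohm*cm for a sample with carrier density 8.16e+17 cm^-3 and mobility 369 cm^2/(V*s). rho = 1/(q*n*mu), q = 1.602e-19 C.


Step 1: sigma = q * n * mu = 1.602e-19 * 8.16e+17 * 369 = 4.82369e+01 S/cm
Step 2: rho = 1 / sigma = 1 / 4.82369e+01 = 0.02073 ohm*cm

0.02073


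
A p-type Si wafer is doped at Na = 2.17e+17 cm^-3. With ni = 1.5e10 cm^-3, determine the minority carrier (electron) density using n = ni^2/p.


Step 1: Majority hole concentration p ≈ Na = 2.17e+17 cm^-3
Step 2: n = ni^2 / Na = (1.5e10)^2 / 2.17e+17
Step 3: n = 1.04e+03 cm^-3

1.04e+03


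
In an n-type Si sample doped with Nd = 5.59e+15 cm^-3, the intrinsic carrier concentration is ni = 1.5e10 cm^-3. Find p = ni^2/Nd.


Step 1: Since Nd >> ni, n ≈ Nd = 5.59e+15 cm^-3
Step 2: p = ni^2 / n = (1.5e10)^2 / 5.59e+15
Step 3: p = 2.25e20 / 5.59e+15 = 4.03e+04 cm^-3

4.03e+04


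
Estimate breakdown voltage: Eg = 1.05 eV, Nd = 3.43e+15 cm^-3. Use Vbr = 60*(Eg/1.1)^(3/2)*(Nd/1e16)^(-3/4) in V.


Step 1: Eg/1.1 = 1.05/1.1 = 0.954545
Step 2: (Eg/1.1)^1.5 = 0.954545^1.5 = 0.932598
Step 3: (Nd/1e16)^(-0.75) = (0.343)^(-0.75) = 2.231153
Step 4: Vbr = 60 * 0.932598 * 2.231153 = 124.8 V

124.8


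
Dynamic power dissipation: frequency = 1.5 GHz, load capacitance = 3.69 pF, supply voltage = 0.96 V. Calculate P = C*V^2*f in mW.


Step 1: V^2 = 0.96^2 = 0.9216 V^2
Step 2: P = C*V^2*f = 3.69e-12 F * 0.9216 * 1.5e9 Hz
Step 3: P = 5.101056e-03 W
Step 4: P = 5.101 mW

5.101


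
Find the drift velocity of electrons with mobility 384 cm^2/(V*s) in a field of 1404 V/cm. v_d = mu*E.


Step 1: v_d = mu * E
Step 2: v_d = 384 * 1404 = 539136
Step 3: v_d = 5.39e+05 cm/s

5.39e+05


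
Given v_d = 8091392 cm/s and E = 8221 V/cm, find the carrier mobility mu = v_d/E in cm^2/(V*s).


Step 1: mu = v_d / E
Step 2: mu = 8091392 / 8221
Step 3: mu = 984.23 cm^2/(V*s)

984.23


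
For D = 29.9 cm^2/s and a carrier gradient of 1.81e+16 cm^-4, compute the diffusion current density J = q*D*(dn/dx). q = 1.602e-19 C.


Step 1: J = q * D * (dn/dx)
Step 2: J = 1.602e-19 * 29.9 * 1.81e+16
Step 3: J = 8.67e-02 A/cm^2

8.67e-02


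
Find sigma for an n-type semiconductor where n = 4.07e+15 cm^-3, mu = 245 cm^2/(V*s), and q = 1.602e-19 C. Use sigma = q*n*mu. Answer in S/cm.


Step 1: sigma = q * n * mu
Step 2: sigma = 1.602e-19 * 4.07e+15 * 245
Step 3: sigma = 1.597e-01 S/cm

1.597e-01


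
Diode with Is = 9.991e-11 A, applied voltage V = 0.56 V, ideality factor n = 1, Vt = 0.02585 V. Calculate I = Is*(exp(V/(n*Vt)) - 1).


Step 1: V/(n*Vt) = 0.56/(1*0.02585) = 21.6634
Step 2: exp(21.6634) = 2.5603e+09
Step 3: I = 9.991e-11 * (2.5603e+09 - 1) = 2.56e-01 A

2.56e-01


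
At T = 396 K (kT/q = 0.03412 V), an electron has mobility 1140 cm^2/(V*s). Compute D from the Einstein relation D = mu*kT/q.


Step 1: D = mu * (kT/q)
Step 2: D = 1140 * 0.03412
Step 3: D = 38.9 cm^2/s

38.9


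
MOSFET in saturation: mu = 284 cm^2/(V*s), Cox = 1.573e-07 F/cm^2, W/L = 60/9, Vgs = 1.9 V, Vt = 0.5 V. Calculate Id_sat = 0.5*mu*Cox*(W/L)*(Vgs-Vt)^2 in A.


Step 1: Overdrive voltage Vov = Vgs - Vt = 1.9 - 0.5 = 1.4 V
Step 2: W/L = 60/9 = 6.66667
Step 3: Id = 0.5 * 284 * 1.573e-07 * 6.66667 * 1.4^2
Step 4: Id = 2.92e-04 A

2.92e-04


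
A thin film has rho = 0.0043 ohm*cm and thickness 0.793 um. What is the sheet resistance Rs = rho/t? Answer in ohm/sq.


Step 1: Convert thickness to cm: t = 0.793 um = 7.9300e-05 cm
Step 2: Rs = rho / t = 0.0043 / 7.9300e-05
Step 3: Rs = 54.2 ohm/sq

54.2


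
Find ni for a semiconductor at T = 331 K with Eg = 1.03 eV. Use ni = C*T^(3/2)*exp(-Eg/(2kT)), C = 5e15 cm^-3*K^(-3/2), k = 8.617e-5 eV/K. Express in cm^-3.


Step 1: Compute kT = 8.617e-5 * 331 = 0.02852227 eV
Step 2: Exponent = -Eg/(2kT) = -1.03/(2*0.02852227) = -18.05607
Step 3: T^(3/2) = 331^1.5 = 6022.02
Step 4: ni = 5e15 * 6022.02 * exp(-18.05607) = 4.34e+11 cm^-3

4.34e+11


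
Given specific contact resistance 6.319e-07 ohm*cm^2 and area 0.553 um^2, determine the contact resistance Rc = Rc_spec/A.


Step 1: Convert area to cm^2: 0.553 um^2 = 5.5300e-09 cm^2
Step 2: Rc = Rc_spec / A = 6.319e-07 / 5.5300e-09
Step 3: Rc = 1.14e+02 ohms

1.14e+02


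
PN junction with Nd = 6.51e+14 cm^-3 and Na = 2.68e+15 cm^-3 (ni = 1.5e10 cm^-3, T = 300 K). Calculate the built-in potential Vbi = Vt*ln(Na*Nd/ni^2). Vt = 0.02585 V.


Step 1: Compute Na*Nd/ni^2 = 2.68e+15 * 6.51e+14 / (1.5e10)^2 = 7.7541e+09
Step 2: ln(7.7541e+09) = 22.7715
Step 3: Vbi = 0.02585 * 22.7715 = 0.589 V

0.589


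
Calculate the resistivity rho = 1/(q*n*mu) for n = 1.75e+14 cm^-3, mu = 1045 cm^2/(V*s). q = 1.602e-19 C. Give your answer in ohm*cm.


Step 1: sigma = q * n * mu = 1.602e-19 * 1.75e+14 * 1045 = 2.92966e-02 S/cm
Step 2: rho = 1 / sigma = 1 / 2.92966e-02 = 34.13 ohm*cm

34.13
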